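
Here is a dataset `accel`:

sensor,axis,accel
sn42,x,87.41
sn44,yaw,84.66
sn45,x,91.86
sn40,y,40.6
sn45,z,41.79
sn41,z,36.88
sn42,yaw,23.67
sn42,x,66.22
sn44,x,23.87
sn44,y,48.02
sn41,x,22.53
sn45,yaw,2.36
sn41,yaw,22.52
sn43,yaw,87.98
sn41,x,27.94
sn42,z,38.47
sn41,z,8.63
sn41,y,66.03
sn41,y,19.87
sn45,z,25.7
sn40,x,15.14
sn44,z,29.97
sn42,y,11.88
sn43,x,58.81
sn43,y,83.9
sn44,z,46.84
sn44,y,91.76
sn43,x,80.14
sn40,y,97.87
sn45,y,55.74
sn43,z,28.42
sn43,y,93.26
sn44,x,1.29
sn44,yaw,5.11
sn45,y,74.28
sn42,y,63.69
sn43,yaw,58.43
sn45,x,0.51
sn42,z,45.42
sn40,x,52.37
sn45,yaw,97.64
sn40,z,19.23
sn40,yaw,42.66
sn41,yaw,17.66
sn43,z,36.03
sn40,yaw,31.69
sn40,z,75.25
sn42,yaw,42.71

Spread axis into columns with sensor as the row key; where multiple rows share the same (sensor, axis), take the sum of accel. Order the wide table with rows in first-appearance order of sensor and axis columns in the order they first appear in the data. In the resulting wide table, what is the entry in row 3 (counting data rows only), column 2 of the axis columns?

100

With rows in first-appearance order of sensor, row 3 is sensor=sn45. axis columns in first-appearance order: x, yaw, y, z; column 2 is yaw.
Long rows with sensor=sn45, axis=yaw: 2.36 + 97.64 = 100.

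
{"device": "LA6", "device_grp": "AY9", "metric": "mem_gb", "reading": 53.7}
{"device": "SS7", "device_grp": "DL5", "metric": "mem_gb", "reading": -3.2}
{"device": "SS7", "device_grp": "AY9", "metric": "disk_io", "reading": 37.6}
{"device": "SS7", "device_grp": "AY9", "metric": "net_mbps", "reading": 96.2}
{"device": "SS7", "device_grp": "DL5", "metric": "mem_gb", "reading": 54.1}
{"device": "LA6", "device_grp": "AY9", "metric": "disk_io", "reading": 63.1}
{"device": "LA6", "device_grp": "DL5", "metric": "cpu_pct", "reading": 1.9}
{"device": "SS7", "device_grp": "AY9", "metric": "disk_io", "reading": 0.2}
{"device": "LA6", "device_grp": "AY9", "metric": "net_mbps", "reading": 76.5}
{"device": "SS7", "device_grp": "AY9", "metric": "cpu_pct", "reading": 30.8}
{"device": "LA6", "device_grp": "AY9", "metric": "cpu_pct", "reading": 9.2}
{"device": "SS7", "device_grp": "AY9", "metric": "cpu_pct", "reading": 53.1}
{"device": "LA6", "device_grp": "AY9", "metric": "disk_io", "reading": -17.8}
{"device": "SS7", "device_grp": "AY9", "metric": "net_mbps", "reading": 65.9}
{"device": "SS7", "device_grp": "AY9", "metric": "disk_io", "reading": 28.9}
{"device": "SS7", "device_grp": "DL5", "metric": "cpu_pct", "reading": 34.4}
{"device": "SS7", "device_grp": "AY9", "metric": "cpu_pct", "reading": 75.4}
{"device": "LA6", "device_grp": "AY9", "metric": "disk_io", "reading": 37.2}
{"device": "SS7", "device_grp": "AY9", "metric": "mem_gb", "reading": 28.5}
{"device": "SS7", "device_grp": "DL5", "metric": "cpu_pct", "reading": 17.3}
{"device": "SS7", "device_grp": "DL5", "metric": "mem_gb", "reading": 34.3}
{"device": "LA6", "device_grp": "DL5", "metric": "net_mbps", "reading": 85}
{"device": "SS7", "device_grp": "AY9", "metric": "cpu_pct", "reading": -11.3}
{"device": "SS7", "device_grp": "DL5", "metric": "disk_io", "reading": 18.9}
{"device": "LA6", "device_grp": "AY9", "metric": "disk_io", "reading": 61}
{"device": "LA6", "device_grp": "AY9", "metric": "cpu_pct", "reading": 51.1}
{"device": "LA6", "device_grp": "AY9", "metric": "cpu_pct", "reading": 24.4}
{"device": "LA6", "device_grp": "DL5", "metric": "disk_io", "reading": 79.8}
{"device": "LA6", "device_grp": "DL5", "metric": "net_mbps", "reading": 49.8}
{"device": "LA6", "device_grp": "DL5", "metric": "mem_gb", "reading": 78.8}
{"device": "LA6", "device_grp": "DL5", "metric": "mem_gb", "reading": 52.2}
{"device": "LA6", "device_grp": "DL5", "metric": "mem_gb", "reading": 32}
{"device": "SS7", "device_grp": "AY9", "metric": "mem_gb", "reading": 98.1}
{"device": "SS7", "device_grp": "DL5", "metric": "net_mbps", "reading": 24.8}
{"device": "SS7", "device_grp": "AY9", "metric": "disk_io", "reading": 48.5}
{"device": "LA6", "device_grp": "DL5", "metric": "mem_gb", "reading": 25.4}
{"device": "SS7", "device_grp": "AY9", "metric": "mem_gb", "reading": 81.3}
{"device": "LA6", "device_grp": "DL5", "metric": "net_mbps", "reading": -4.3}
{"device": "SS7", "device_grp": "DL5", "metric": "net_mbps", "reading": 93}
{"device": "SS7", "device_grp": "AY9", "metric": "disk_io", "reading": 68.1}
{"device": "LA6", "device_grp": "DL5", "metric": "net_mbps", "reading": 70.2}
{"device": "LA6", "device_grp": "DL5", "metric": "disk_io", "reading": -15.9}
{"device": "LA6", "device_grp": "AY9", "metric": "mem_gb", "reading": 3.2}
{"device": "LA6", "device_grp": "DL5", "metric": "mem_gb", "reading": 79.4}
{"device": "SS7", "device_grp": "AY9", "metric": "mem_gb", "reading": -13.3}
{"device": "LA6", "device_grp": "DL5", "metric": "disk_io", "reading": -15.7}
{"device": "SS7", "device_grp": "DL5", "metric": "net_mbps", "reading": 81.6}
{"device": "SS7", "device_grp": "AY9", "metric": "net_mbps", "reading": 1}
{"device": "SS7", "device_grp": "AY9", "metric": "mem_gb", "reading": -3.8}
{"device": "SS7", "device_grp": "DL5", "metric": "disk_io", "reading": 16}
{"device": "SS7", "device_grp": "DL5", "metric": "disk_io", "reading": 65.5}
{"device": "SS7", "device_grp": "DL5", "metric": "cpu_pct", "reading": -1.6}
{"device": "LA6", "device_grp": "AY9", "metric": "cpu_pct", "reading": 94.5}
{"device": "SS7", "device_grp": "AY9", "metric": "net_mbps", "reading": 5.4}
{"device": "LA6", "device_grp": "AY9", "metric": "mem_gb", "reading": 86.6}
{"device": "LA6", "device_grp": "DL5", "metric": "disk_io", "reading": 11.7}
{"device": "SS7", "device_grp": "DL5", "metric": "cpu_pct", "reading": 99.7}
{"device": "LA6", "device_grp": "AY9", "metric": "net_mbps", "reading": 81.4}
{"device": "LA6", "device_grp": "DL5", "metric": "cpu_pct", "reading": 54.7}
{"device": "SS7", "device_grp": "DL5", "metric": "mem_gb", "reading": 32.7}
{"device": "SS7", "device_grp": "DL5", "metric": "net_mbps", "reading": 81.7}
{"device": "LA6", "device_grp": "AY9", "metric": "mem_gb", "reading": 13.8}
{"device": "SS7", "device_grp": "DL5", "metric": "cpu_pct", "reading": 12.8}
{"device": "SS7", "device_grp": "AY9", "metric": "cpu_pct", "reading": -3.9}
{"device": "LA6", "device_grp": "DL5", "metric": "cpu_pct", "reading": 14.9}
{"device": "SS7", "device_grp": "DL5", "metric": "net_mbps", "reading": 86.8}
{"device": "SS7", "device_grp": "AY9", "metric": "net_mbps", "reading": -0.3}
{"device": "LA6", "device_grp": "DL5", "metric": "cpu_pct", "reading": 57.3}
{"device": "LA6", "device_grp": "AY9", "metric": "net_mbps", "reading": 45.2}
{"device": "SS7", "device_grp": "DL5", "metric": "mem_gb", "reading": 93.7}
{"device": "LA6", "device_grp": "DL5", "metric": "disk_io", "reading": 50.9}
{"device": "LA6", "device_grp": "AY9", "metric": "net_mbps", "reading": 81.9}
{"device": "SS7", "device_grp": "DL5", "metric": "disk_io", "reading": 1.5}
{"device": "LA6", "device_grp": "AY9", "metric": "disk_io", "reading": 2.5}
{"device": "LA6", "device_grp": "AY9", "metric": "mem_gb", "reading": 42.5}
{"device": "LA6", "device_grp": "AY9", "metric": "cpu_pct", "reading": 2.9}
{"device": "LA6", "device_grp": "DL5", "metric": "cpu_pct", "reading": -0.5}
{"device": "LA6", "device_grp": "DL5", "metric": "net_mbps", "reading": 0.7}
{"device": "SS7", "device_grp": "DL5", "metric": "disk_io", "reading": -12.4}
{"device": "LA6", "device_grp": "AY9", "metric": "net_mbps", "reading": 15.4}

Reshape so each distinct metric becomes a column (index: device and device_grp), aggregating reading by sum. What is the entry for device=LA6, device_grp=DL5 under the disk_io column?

110.8

Rows with device=LA6, device_grp=DL5 and metric=disk_io: reading values are 79.8, -15.9, -15.7, 11.7, 50.9.
79.8 + -15.9 + -15.7 + 11.7 + 50.9 = 110.8.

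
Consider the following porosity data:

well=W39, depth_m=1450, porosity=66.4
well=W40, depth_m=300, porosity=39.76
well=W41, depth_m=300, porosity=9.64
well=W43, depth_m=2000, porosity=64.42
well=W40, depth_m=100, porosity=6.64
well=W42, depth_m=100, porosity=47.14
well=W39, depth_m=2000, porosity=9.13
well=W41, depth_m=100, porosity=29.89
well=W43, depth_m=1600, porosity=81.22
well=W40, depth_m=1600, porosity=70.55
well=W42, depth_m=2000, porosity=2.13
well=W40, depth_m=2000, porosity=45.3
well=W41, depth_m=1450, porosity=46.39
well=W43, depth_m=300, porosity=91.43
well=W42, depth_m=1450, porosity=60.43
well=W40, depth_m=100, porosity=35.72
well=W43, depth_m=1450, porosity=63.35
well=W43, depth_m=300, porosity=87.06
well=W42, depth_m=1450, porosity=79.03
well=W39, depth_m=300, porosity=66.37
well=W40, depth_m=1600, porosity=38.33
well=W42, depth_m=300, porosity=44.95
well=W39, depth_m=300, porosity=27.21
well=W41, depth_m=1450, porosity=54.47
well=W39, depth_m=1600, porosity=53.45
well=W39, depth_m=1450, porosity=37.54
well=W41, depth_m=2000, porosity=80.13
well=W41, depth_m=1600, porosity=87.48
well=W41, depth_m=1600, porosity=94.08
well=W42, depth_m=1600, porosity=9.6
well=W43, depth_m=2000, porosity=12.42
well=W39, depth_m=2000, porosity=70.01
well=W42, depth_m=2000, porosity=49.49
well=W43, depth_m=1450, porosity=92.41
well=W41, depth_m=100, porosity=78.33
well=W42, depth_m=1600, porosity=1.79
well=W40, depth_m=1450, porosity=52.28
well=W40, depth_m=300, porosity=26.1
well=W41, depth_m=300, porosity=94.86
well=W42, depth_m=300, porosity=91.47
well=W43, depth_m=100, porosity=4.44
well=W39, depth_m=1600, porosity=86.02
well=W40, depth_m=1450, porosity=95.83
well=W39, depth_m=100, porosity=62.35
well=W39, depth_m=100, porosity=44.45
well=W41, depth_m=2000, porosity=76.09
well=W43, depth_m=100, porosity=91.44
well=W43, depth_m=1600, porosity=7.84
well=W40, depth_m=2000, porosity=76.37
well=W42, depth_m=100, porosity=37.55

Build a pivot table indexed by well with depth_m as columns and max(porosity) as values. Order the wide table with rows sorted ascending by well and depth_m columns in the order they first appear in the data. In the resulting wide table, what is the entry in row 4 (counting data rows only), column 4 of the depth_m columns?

With rows sorted ascending by well, row 4 is well=W42. depth_m columns in first-appearance order: 1450, 300, 2000, 100, 1600; column 4 is 100.
Long rows with well=W42, depth_m=100: max(47.14, 37.55) = 47.14.

47.14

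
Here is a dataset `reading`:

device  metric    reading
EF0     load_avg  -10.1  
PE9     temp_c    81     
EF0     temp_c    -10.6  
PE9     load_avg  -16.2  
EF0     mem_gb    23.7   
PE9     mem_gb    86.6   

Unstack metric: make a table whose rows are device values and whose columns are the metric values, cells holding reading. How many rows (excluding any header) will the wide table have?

2 distinct device values → 2 rows.

2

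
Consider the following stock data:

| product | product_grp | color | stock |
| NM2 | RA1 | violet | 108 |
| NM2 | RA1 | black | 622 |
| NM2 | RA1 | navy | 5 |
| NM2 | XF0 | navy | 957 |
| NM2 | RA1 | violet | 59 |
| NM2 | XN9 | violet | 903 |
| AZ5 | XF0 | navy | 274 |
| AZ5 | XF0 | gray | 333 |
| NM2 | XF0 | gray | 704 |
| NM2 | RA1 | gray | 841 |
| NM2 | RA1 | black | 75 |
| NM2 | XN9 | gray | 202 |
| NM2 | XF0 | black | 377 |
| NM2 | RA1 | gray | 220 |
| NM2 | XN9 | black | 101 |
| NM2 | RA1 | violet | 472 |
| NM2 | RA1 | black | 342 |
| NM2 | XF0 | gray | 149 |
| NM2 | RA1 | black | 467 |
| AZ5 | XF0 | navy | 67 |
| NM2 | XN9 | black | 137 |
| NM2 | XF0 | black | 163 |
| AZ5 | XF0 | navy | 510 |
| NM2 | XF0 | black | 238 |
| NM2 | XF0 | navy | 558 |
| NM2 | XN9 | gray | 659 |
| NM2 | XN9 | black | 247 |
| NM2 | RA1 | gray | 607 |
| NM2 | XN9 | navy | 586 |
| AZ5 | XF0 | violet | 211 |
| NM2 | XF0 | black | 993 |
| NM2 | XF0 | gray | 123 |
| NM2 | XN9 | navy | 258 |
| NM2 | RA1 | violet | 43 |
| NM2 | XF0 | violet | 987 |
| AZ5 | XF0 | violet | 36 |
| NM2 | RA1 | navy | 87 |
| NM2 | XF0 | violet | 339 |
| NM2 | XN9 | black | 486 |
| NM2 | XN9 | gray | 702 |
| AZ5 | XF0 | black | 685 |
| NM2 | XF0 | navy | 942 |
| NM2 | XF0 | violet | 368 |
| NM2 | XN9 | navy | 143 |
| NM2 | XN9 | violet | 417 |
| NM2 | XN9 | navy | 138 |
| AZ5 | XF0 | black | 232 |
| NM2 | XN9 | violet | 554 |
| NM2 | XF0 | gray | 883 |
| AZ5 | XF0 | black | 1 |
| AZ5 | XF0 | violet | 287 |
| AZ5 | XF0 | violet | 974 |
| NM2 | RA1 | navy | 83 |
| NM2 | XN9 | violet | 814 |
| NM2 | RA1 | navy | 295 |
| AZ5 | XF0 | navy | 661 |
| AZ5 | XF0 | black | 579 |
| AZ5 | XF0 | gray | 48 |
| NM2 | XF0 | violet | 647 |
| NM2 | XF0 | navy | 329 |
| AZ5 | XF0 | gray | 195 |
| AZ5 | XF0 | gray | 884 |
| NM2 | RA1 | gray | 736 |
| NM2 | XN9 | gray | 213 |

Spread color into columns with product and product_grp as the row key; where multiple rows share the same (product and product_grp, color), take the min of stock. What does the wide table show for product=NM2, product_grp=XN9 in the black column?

101

Rows with product=NM2, product_grp=XN9 and color=black: stock values are 101, 137, 247, 486.
min(101, 137, 247, 486) = 101.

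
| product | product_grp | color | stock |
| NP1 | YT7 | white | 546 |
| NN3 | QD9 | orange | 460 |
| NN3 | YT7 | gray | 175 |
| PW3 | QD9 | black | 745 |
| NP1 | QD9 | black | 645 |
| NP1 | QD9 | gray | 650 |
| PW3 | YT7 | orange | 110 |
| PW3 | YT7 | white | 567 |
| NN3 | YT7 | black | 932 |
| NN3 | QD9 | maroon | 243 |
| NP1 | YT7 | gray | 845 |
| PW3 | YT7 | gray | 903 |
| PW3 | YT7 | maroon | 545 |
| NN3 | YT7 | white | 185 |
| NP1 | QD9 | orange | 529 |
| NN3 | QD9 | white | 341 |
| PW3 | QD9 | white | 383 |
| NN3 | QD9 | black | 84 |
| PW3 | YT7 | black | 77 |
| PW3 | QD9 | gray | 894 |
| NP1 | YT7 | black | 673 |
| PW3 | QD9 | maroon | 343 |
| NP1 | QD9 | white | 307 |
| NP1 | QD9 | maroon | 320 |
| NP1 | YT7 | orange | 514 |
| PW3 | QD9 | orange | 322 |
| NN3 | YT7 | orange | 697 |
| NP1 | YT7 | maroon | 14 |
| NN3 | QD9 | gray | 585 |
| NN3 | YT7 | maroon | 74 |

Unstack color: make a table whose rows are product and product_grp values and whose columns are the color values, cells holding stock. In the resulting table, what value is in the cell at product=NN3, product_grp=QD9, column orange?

Wide layout: rows indexed by product and product_grp, columns are the 5 distinct color values (white, orange, gray, black, maroon).
Cell (product=NN3, product_grp=QD9, color=orange) draws from the long row where product=NN3, product_grp=QD9 and color=orange, which has stock=460.

460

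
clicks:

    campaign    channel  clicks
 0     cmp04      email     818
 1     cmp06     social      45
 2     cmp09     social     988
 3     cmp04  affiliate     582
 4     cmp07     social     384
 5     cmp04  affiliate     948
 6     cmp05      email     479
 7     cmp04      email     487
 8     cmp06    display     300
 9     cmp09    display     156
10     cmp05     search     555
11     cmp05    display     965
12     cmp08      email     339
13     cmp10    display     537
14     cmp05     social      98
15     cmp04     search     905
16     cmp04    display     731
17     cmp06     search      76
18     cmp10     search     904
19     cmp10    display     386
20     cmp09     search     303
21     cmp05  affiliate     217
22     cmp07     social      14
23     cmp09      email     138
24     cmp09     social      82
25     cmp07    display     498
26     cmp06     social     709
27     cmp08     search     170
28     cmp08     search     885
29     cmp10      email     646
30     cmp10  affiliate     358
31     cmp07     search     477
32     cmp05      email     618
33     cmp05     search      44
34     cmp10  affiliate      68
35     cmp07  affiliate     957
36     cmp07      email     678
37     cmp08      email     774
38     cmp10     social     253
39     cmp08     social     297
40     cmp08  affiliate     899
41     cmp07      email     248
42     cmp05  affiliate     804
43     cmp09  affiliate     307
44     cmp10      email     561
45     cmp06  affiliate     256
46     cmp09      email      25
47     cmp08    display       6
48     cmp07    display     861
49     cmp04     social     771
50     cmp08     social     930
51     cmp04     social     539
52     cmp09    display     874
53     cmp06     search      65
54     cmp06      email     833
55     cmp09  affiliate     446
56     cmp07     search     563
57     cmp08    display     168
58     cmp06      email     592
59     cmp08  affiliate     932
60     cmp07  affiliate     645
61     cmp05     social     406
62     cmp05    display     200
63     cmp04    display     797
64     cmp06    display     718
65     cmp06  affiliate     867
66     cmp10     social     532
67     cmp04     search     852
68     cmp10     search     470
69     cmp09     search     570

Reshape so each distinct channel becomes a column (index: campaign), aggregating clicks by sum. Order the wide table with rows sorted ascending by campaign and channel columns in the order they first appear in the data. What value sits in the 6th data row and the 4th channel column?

1030

With rows sorted ascending by campaign, row 6 is campaign=cmp09. channel columns in first-appearance order: email, social, affiliate, display, search; column 4 is display.
Long rows with campaign=cmp09, channel=display: 156 + 874 = 1030.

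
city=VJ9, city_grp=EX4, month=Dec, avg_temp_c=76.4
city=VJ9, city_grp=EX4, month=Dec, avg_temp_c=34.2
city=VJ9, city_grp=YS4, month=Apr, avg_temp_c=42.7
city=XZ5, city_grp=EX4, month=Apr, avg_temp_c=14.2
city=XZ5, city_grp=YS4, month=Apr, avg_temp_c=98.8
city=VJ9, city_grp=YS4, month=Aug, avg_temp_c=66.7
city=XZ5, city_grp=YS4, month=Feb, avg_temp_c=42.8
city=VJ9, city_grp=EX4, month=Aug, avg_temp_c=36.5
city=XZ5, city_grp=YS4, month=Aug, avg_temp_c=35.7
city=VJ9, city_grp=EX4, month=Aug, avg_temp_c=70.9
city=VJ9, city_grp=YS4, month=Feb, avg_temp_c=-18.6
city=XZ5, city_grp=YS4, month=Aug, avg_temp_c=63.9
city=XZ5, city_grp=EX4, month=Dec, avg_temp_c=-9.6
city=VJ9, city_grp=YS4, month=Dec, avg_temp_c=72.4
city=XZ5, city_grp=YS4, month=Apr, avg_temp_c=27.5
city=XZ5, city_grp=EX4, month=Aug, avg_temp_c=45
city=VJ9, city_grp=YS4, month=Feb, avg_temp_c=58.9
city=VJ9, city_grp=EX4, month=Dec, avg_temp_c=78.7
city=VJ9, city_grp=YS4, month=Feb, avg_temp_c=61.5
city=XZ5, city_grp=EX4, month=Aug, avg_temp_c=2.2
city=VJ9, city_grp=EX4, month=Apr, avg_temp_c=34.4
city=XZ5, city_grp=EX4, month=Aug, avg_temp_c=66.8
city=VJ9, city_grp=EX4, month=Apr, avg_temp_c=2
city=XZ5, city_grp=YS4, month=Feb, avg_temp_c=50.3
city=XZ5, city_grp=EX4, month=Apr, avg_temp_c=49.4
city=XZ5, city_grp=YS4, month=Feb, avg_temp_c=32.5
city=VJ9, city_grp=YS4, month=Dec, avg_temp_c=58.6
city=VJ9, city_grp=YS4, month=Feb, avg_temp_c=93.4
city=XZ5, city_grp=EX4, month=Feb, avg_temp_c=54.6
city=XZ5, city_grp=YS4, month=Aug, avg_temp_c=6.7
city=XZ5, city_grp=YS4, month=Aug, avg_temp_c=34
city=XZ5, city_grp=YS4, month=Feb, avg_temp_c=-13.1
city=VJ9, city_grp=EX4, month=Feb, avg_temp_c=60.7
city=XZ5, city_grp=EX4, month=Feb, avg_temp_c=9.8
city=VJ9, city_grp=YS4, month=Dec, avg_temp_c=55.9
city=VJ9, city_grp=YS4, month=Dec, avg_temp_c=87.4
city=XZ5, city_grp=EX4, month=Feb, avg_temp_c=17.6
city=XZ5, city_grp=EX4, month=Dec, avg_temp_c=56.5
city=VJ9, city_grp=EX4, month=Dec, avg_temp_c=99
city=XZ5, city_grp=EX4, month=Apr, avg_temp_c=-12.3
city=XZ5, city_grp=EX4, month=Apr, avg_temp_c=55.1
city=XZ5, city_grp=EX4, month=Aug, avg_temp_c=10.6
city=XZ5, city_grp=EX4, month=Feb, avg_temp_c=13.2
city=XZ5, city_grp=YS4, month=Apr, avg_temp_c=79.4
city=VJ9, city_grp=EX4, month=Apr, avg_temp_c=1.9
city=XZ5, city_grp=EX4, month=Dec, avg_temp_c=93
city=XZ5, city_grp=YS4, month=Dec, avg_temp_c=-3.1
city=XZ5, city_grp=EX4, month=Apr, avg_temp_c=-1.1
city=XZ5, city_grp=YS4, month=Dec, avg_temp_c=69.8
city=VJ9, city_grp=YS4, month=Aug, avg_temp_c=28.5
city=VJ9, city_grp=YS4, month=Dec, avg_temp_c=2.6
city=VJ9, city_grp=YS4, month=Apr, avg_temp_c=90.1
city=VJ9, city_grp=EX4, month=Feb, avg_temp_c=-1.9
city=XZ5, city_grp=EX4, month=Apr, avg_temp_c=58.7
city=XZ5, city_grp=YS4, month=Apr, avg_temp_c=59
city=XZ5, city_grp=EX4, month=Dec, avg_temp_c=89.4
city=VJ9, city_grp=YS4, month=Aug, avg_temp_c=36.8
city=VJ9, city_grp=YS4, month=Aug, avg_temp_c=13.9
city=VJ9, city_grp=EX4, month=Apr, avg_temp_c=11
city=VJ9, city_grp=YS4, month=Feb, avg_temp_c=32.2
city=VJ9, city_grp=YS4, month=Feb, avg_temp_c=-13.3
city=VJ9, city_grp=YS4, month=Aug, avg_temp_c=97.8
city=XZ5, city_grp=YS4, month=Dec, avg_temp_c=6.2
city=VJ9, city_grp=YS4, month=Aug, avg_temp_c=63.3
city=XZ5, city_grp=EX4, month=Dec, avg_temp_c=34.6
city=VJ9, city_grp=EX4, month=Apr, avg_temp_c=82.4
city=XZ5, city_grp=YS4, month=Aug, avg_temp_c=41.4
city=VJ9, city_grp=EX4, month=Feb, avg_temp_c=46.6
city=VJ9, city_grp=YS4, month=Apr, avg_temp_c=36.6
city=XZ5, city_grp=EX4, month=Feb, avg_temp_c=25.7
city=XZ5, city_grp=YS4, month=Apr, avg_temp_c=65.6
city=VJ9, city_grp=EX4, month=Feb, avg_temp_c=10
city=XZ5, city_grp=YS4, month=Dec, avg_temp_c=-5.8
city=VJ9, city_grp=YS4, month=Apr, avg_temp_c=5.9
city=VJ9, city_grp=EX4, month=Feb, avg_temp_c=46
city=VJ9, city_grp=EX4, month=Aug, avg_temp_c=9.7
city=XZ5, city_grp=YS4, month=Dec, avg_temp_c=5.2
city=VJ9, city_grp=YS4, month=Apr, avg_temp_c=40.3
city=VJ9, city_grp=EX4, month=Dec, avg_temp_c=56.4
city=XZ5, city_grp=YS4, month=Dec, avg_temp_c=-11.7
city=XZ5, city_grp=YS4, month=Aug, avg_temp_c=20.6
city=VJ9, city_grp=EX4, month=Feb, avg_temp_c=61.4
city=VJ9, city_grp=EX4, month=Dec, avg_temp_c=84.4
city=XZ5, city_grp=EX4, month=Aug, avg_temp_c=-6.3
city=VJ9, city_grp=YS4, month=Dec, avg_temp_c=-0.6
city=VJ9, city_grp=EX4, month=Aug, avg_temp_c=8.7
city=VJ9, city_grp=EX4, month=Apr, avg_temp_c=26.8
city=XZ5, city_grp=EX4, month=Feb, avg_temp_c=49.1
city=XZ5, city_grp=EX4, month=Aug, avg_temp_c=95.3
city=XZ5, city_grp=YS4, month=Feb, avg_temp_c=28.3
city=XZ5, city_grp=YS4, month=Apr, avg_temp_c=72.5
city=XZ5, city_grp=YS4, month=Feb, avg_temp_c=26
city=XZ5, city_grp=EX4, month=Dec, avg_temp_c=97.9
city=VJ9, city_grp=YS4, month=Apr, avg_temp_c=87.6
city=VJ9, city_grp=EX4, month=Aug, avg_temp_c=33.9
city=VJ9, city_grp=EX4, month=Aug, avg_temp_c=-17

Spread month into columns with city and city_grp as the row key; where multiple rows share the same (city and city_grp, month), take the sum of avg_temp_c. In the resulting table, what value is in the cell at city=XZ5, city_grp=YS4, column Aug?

202.3

Rows with city=XZ5, city_grp=YS4 and month=Aug: avg_temp_c values are 35.7, 63.9, 6.7, 34, 41.4, 20.6.
35.7 + 63.9 + 6.7 + 34 + 41.4 + 20.6 = 202.3.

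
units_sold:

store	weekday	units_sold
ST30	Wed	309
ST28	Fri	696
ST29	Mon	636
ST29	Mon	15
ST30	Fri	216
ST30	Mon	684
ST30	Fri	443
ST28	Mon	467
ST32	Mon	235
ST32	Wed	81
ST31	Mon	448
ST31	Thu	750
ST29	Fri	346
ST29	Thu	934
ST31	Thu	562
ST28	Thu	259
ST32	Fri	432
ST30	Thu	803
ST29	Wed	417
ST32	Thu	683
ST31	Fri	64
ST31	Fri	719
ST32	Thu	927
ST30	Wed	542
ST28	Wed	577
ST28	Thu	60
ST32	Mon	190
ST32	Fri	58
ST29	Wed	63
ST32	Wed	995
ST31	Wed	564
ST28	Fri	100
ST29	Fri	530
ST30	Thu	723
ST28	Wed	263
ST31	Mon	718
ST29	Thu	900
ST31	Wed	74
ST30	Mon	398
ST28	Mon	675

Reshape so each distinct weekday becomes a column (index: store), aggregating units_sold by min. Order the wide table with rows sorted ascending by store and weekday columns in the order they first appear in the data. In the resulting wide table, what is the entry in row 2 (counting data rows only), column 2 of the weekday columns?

346

With rows sorted ascending by store, row 2 is store=ST29. weekday columns in first-appearance order: Wed, Fri, Mon, Thu; column 2 is Fri.
Long rows with store=ST29, weekday=Fri: min(346, 530) = 346.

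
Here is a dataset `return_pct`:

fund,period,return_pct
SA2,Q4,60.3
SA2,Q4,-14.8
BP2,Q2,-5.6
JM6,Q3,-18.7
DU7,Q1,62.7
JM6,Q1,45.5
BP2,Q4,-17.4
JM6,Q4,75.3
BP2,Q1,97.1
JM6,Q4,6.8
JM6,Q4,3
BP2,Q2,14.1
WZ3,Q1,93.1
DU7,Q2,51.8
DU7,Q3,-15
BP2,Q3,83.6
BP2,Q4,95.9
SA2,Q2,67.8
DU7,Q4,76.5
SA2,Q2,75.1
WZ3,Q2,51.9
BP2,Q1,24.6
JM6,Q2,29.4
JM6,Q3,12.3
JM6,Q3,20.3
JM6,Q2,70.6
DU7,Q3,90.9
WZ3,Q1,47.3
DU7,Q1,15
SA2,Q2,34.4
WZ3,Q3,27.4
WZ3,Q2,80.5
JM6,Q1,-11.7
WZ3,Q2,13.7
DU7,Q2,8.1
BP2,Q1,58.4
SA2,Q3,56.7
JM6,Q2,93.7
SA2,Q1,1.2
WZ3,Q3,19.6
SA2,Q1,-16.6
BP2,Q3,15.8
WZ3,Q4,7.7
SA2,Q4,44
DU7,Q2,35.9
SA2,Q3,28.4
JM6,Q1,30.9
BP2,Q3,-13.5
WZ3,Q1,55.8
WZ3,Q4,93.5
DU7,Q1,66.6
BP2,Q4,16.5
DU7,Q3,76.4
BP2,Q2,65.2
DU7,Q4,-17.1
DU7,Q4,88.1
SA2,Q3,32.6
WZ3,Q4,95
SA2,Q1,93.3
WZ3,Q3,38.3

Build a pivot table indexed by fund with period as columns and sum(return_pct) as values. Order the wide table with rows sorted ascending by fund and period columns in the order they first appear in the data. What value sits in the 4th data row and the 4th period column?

With rows sorted ascending by fund, row 4 is fund=SA2. period columns in first-appearance order: Q4, Q2, Q3, Q1; column 4 is Q1.
Long rows with fund=SA2, period=Q1: 1.2 + -16.6 + 93.3 = 77.9.

77.9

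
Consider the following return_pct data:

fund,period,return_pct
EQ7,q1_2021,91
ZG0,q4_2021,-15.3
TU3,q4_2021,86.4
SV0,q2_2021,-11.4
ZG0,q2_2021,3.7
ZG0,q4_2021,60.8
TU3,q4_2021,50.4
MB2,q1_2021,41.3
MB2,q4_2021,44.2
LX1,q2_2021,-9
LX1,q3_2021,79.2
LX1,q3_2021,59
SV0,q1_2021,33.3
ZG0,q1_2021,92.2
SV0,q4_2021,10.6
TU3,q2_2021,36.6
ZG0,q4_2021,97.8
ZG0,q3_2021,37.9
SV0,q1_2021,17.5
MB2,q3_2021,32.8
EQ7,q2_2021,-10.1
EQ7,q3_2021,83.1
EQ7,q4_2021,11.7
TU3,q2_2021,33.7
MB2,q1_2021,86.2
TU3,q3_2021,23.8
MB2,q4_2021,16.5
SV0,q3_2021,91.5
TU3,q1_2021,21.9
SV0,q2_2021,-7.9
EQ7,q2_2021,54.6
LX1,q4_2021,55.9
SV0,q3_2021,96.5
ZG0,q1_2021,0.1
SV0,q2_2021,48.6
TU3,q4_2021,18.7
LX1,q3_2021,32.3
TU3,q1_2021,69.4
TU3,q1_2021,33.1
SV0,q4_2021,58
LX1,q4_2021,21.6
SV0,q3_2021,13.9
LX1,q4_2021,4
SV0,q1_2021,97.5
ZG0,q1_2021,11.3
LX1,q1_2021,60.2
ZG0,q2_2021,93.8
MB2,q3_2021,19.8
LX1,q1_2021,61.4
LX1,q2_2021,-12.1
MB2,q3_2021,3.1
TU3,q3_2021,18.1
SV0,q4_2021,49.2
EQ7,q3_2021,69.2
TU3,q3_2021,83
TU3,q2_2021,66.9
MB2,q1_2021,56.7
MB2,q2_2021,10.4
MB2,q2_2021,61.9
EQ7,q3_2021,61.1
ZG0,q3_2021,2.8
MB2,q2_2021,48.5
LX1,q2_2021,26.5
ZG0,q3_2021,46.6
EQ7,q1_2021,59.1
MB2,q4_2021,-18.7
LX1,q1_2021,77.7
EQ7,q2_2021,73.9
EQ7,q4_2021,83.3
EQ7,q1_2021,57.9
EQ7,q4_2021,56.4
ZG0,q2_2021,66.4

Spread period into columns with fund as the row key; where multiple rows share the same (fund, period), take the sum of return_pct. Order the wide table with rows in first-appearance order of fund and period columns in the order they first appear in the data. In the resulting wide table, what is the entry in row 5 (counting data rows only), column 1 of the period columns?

With rows in first-appearance order of fund, row 5 is fund=MB2. period columns in first-appearance order: q1_2021, q4_2021, q2_2021, q3_2021; column 1 is q1_2021.
Long rows with fund=MB2, period=q1_2021: 41.3 + 86.2 + 56.7 = 184.2.

184.2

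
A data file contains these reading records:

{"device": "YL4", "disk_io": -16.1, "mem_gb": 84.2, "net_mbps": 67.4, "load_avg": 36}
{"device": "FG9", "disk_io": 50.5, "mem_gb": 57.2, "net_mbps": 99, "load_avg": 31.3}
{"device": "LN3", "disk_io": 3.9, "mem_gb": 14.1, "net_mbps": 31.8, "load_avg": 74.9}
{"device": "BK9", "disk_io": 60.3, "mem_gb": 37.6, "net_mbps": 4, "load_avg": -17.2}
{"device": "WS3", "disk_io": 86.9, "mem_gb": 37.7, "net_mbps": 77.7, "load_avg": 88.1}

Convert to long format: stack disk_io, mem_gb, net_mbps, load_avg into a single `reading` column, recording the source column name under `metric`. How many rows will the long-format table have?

5 device values × 4 melted columns = 20 rows.

20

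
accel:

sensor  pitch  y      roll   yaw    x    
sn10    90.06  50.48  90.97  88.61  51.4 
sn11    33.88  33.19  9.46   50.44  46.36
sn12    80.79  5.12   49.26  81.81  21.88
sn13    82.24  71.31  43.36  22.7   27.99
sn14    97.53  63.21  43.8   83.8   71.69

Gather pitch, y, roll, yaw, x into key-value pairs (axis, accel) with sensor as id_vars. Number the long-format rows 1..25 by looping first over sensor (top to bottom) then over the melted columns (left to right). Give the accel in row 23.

43.8

25 rows total (5 × 5). Row 23: index ⌊(23-1)/5⌋ = 4 into sensor → sn14; (23-1) mod 5 = 2 into the melted columns → roll.
So row 23 is (sn14, roll, 43.8); accel = 43.8.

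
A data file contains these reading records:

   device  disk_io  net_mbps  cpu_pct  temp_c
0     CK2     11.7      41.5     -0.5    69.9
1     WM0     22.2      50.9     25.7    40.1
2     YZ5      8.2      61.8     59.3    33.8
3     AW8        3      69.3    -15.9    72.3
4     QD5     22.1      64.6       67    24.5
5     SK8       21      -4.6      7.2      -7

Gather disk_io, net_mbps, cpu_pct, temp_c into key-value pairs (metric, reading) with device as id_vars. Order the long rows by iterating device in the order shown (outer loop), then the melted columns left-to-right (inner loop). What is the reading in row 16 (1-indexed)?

24 rows total (6 × 4). Row 16: index ⌊(16-1)/4⌋ = 3 into device → AW8; (16-1) mod 4 = 3 into the melted columns → temp_c.
So row 16 is (AW8, temp_c, 72.3); reading = 72.3.

72.3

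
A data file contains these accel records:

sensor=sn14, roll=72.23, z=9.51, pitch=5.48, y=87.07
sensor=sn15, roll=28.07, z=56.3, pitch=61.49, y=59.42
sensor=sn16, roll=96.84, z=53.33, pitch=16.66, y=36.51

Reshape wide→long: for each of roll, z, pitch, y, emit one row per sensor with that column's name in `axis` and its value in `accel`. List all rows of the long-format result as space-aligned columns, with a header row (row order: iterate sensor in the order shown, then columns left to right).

Each (sensor, column) pair becomes one row: 3 × 4 = 12 rows.
For example, (sn14, roll) → accel=72.23.

sensor  axis   accel
sn14    roll   72.23
sn14    z      9.51 
sn14    pitch  5.48 
sn14    y      87.07
sn15    roll   28.07
sn15    z      56.3 
sn15    pitch  61.49
sn15    y      59.42
sn16    roll   96.84
sn16    z      53.33
sn16    pitch  16.66
sn16    y      36.51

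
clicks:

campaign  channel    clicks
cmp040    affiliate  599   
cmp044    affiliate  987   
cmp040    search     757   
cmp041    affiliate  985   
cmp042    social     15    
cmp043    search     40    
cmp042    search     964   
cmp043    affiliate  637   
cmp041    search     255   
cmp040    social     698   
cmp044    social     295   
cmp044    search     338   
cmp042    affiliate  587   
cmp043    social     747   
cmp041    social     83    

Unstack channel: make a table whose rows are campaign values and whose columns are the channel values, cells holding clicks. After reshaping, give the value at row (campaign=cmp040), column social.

Wide layout: rows indexed by campaign, columns are the 3 distinct channel values (affiliate, search, social).
Cell (campaign=cmp040, channel=social) draws from the long row where campaign=cmp040 and channel=social, which has clicks=698.

698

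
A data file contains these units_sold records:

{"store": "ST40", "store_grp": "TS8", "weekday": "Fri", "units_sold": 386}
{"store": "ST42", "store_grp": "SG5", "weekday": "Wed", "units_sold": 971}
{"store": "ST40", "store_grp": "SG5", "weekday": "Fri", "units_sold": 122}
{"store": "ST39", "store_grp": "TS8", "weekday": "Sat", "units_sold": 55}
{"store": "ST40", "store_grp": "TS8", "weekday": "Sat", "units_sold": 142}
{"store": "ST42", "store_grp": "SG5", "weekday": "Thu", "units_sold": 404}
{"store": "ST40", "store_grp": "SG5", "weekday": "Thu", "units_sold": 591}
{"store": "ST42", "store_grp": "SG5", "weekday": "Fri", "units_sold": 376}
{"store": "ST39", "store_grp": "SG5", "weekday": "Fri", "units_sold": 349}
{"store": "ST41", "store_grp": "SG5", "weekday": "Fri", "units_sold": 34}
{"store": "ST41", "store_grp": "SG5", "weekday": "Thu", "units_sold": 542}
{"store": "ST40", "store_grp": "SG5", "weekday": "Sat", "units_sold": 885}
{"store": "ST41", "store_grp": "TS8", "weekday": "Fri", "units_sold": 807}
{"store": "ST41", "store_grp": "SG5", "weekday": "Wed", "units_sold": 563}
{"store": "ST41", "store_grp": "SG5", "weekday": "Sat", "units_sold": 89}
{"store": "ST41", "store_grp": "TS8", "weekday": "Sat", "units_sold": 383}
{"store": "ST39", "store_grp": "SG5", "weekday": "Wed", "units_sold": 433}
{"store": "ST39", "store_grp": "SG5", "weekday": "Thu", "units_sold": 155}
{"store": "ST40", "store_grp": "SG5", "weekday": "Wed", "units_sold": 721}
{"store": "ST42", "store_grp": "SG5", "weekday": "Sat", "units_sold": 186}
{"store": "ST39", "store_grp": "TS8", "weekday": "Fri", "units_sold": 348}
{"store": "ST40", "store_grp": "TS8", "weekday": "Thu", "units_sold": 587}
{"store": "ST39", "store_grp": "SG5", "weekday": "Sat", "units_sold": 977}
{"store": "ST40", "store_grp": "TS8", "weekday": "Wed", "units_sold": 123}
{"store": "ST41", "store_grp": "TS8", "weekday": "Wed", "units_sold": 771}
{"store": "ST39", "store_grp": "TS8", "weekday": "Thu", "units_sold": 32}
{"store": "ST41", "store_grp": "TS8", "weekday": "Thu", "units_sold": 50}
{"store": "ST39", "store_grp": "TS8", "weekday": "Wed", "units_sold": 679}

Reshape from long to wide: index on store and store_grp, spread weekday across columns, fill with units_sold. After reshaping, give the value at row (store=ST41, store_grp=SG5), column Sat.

Wide layout: rows indexed by store and store_grp, columns are the 4 distinct weekday values (Fri, Wed, Sat, Thu).
Cell (store=ST41, store_grp=SG5, weekday=Sat) draws from the long row where store=ST41, store_grp=SG5 and weekday=Sat, which has units_sold=89.

89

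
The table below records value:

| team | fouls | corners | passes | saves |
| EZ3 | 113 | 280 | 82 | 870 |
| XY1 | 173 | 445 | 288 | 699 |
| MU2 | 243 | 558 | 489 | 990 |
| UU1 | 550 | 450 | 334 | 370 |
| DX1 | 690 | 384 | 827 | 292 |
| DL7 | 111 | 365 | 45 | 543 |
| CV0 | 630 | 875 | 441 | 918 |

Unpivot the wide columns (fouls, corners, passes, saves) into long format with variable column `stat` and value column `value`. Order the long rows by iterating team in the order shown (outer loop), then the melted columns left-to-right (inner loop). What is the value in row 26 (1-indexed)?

875

28 rows total (7 × 4). Row 26: index ⌊(26-1)/4⌋ = 6 into team → CV0; (26-1) mod 4 = 1 into the melted columns → corners.
So row 26 is (CV0, corners, 875); value = 875.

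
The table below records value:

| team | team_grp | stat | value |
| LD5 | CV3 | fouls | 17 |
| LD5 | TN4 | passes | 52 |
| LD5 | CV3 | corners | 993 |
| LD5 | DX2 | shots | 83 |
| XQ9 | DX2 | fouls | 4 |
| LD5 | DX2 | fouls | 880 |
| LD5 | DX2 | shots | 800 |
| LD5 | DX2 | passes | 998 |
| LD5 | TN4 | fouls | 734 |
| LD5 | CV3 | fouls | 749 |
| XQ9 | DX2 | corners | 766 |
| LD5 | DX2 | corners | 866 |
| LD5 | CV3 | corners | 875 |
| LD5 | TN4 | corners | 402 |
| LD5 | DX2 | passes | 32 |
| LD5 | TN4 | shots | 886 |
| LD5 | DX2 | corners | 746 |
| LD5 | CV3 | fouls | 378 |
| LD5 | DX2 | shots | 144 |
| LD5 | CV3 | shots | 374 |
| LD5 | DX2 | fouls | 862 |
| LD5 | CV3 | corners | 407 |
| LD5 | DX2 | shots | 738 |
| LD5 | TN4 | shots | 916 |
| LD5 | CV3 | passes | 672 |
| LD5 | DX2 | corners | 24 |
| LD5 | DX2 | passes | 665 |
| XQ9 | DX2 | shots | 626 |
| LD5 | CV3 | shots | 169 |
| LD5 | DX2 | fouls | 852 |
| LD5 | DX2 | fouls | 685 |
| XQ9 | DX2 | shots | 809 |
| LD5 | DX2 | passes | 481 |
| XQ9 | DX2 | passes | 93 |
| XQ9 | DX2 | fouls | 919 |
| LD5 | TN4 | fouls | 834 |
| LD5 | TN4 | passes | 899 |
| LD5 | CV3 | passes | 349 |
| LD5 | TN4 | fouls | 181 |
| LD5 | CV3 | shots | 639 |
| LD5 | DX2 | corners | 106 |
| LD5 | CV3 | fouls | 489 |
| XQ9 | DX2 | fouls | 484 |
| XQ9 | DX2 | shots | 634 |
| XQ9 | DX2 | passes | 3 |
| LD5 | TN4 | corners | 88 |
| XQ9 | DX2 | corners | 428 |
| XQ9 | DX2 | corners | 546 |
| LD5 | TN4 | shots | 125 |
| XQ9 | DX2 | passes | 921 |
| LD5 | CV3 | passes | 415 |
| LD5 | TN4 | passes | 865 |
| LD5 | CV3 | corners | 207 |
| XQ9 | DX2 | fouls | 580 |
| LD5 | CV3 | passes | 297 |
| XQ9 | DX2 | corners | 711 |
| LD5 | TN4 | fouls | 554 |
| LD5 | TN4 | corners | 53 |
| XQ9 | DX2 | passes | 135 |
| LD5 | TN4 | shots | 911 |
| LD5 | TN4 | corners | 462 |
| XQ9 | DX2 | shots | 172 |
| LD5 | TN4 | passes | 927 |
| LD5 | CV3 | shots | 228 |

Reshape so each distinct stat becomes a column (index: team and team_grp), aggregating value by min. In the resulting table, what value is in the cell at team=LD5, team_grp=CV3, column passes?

297

Rows with team=LD5, team_grp=CV3 and stat=passes: value values are 672, 349, 415, 297.
min(672, 349, 415, 297) = 297.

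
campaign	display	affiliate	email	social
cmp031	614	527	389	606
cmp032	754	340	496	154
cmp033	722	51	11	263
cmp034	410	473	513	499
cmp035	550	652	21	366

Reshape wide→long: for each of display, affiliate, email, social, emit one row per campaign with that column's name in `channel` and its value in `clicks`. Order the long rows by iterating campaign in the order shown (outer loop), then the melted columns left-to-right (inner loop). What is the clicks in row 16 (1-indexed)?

499

20 rows total (5 × 4). Row 16: index ⌊(16-1)/4⌋ = 3 into campaign → cmp034; (16-1) mod 4 = 3 into the melted columns → social.
So row 16 is (cmp034, social, 499); clicks = 499.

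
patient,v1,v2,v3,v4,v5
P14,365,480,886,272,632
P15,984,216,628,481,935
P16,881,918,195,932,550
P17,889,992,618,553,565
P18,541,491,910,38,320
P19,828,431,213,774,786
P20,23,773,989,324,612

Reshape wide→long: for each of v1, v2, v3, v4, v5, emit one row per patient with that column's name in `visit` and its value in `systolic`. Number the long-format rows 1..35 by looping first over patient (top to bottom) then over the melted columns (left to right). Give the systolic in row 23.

910

35 rows total (7 × 5). Row 23: index ⌊(23-1)/5⌋ = 4 into patient → P18; (23-1) mod 5 = 2 into the melted columns → v3.
So row 23 is (P18, v3, 910); systolic = 910.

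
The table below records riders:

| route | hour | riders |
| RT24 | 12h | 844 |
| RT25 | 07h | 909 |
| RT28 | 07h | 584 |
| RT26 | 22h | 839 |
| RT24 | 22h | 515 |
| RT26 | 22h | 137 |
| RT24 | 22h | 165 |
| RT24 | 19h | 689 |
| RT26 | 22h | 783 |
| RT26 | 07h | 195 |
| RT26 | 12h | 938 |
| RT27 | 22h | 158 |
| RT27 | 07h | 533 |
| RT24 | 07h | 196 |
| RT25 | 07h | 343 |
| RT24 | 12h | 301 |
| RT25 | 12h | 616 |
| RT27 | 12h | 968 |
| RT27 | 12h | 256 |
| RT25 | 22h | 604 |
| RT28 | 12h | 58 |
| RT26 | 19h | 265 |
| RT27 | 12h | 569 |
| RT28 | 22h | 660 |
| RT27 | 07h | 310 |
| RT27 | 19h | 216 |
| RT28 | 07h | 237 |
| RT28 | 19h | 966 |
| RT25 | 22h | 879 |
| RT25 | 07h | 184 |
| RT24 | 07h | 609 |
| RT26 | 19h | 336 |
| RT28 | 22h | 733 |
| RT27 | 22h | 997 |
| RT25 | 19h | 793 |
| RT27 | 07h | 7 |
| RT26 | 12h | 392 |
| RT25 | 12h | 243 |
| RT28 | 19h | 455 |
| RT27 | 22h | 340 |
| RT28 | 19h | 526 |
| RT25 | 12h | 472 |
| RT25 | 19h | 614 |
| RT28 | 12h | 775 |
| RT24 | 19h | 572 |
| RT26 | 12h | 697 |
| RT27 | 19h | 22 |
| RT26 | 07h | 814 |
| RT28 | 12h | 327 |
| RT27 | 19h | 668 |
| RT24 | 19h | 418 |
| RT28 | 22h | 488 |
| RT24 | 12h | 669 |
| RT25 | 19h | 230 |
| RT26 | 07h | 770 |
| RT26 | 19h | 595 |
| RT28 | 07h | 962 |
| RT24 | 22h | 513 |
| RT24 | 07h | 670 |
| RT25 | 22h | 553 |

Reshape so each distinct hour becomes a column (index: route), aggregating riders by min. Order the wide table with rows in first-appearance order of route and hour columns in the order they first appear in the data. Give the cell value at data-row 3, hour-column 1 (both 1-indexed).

With rows in first-appearance order of route, row 3 is route=RT28. hour columns in first-appearance order: 12h, 07h, 22h, 19h; column 1 is 12h.
Long rows with route=RT28, hour=12h: min(58, 775, 327) = 58.

58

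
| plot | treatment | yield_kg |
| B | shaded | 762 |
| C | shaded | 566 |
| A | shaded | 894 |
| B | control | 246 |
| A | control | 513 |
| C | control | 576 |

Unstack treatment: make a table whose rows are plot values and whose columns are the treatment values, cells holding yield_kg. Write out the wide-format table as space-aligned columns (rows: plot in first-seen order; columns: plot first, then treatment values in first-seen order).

Columns: plot plus the 2 distinct treatment values (shaded, control).
For example, row B column shaded takes yield_kg=762 from the long row (B, shaded).

plot  shaded  control
B     762     246    
C     566     576    
A     894     513    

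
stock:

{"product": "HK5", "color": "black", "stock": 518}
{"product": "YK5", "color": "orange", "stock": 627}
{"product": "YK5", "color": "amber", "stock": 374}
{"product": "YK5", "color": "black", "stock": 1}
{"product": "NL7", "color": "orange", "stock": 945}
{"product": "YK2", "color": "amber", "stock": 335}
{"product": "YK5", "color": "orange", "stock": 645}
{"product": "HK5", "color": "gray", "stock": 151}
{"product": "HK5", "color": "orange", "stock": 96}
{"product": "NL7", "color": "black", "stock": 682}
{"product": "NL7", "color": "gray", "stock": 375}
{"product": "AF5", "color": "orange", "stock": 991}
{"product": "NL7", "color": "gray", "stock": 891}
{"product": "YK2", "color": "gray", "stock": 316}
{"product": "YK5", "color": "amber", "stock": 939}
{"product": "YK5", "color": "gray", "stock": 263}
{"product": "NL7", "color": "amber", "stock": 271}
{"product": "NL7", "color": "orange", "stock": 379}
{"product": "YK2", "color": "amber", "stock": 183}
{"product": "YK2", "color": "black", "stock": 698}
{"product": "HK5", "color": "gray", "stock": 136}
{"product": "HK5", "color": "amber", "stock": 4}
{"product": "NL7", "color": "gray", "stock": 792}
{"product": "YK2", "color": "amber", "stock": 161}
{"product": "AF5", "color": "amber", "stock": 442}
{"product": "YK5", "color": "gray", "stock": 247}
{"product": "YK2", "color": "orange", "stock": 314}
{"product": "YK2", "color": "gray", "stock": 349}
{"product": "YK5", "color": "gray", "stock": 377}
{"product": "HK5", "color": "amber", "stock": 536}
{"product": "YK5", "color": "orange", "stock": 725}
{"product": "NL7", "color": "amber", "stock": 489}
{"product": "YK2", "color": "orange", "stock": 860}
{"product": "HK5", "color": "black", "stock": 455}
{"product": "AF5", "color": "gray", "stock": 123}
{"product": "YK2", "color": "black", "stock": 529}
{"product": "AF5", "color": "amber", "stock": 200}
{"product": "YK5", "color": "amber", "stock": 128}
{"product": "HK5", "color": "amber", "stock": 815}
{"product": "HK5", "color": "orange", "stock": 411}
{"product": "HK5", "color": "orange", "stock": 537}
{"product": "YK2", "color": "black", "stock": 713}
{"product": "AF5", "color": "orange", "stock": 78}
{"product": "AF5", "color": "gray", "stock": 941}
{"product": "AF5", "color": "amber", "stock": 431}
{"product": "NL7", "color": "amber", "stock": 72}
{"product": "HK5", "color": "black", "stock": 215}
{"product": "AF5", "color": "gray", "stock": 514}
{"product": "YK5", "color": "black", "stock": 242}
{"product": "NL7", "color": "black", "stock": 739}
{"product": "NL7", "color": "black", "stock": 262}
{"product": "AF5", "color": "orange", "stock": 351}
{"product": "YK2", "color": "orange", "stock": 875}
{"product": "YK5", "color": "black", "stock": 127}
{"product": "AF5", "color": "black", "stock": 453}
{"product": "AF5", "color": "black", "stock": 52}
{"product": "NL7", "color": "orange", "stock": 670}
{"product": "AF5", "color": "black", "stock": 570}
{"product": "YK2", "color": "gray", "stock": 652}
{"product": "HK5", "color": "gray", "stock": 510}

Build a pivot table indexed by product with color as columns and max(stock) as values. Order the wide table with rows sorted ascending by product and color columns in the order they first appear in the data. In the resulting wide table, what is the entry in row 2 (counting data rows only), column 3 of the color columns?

815

With rows sorted ascending by product, row 2 is product=HK5. color columns in first-appearance order: black, orange, amber, gray; column 3 is amber.
Long rows with product=HK5, color=amber: max(4, 536, 815) = 815.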